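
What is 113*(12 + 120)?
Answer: 14916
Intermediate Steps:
113*(12 + 120) = 113*132 = 14916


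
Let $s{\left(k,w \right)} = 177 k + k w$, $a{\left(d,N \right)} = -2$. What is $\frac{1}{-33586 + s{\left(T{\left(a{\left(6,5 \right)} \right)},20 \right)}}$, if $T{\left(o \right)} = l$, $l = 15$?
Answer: $- \frac{1}{30631} \approx -3.2647 \cdot 10^{-5}$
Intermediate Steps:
$T{\left(o \right)} = 15$
$\frac{1}{-33586 + s{\left(T{\left(a{\left(6,5 \right)} \right)},20 \right)}} = \frac{1}{-33586 + 15 \left(177 + 20\right)} = \frac{1}{-33586 + 15 \cdot 197} = \frac{1}{-33586 + 2955} = \frac{1}{-30631} = - \frac{1}{30631}$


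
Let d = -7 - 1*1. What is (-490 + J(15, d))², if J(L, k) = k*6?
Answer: 289444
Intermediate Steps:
d = -8 (d = -7 - 1 = -8)
J(L, k) = 6*k
(-490 + J(15, d))² = (-490 + 6*(-8))² = (-490 - 48)² = (-538)² = 289444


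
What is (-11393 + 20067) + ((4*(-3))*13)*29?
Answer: 4150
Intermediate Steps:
(-11393 + 20067) + ((4*(-3))*13)*29 = 8674 - 12*13*29 = 8674 - 156*29 = 8674 - 4524 = 4150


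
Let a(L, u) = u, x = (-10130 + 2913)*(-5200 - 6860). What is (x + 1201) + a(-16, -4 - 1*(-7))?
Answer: 87038224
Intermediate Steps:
x = 87037020 (x = -7217*(-12060) = 87037020)
(x + 1201) + a(-16, -4 - 1*(-7)) = (87037020 + 1201) + (-4 - 1*(-7)) = 87038221 + (-4 + 7) = 87038221 + 3 = 87038224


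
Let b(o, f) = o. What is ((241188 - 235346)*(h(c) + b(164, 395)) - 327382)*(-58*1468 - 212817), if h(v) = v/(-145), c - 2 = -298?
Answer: -27764483313522/145 ≈ -1.9148e+11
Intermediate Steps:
c = -296 (c = 2 - 298 = -296)
h(v) = -v/145 (h(v) = v*(-1/145) = -v/145)
((241188 - 235346)*(h(c) + b(164, 395)) - 327382)*(-58*1468 - 212817) = ((241188 - 235346)*(-1/145*(-296) + 164) - 327382)*(-58*1468 - 212817) = (5842*(296/145 + 164) - 327382)*(-85144 - 212817) = (5842*(24076/145) - 327382)*(-297961) = (140651992/145 - 327382)*(-297961) = (93181602/145)*(-297961) = -27764483313522/145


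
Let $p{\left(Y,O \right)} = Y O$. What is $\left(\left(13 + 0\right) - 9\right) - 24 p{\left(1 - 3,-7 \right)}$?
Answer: $-332$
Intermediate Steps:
$p{\left(Y,O \right)} = O Y$
$\left(\left(13 + 0\right) - 9\right) - 24 p{\left(1 - 3,-7 \right)} = \left(\left(13 + 0\right) - 9\right) - 24 \left(- 7 \left(1 - 3\right)\right) = \left(13 - 9\right) - 24 \left(\left(-7\right) \left(-2\right)\right) = 4 - 336 = -332$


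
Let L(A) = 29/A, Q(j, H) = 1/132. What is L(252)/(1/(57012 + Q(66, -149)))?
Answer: 218241965/33264 ≈ 6560.9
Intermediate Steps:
Q(j, H) = 1/132
L(252)/(1/(57012 + Q(66, -149))) = (29/252)/(1/(57012 + 1/132)) = (29*(1/252))/(1/(7525585/132)) = 29/(252*(132/7525585)) = (29/252)*(7525585/132) = 218241965/33264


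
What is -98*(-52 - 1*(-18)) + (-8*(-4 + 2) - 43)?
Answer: 3305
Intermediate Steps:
-98*(-52 - 1*(-18)) + (-8*(-4 + 2) - 43) = -98*(-52 + 18) + (-8*(-2) - 43) = -98*(-34) + (16 - 43) = 3332 - 27 = 3305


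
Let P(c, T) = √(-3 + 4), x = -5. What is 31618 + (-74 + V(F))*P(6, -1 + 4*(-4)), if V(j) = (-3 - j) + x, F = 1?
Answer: 31535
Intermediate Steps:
P(c, T) = 1 (P(c, T) = √1 = 1)
V(j) = -8 - j (V(j) = (-3 - j) - 5 = -8 - j)
31618 + (-74 + V(F))*P(6, -1 + 4*(-4)) = 31618 + (-74 + (-8 - 1*1))*1 = 31618 + (-74 + (-8 - 1))*1 = 31618 + (-74 - 9)*1 = 31618 - 83*1 = 31618 - 83 = 31535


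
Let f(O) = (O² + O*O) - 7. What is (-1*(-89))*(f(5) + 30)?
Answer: 6497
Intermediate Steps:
f(O) = -7 + 2*O² (f(O) = (O² + O²) - 7 = 2*O² - 7 = -7 + 2*O²)
(-1*(-89))*(f(5) + 30) = (-1*(-89))*((-7 + 2*5²) + 30) = 89*((-7 + 2*25) + 30) = 89*((-7 + 50) + 30) = 89*(43 + 30) = 89*73 = 6497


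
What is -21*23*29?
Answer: -14007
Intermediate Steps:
-21*23*29 = -483*29 = -14007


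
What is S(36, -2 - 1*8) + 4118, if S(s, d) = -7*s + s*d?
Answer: 3506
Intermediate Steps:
S(s, d) = -7*s + d*s
S(36, -2 - 1*8) + 4118 = 36*(-7 + (-2 - 1*8)) + 4118 = 36*(-7 + (-2 - 8)) + 4118 = 36*(-7 - 10) + 4118 = 36*(-17) + 4118 = -612 + 4118 = 3506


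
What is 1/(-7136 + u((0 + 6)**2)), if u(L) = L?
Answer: -1/7100 ≈ -0.00014085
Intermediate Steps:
1/(-7136 + u((0 + 6)**2)) = 1/(-7136 + (0 + 6)**2) = 1/(-7136 + 6**2) = 1/(-7136 + 36) = 1/(-7100) = -1/7100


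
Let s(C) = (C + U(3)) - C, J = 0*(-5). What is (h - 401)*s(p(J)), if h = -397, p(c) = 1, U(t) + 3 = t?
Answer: 0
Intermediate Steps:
U(t) = -3 + t
J = 0
s(C) = 0 (s(C) = (C + (-3 + 3)) - C = (C + 0) - C = C - C = 0)
(h - 401)*s(p(J)) = (-397 - 401)*0 = -798*0 = 0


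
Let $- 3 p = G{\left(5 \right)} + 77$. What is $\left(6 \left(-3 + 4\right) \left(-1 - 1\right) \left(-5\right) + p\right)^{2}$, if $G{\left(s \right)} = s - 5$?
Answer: $\frac{10609}{9} \approx 1178.8$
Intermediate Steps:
$G{\left(s \right)} = -5 + s$ ($G{\left(s \right)} = s - 5 = -5 + s$)
$p = - \frac{77}{3}$ ($p = - \frac{\left(-5 + 5\right) + 77}{3} = - \frac{0 + 77}{3} = \left(- \frac{1}{3}\right) 77 = - \frac{77}{3} \approx -25.667$)
$\left(6 \left(-3 + 4\right) \left(-1 - 1\right) \left(-5\right) + p\right)^{2} = \left(6 \left(-3 + 4\right) \left(-1 - 1\right) \left(-5\right) - \frac{77}{3}\right)^{2} = \left(6 \cdot 1 \left(-2\right) \left(-5\right) - \frac{77}{3}\right)^{2} = \left(6 \left(-2\right) \left(-5\right) - \frac{77}{3}\right)^{2} = \left(\left(-12\right) \left(-5\right) - \frac{77}{3}\right)^{2} = \left(60 - \frac{77}{3}\right)^{2} = \left(\frac{103}{3}\right)^{2} = \frac{10609}{9}$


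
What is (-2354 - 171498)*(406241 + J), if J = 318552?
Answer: -126006712636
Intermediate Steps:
(-2354 - 171498)*(406241 + J) = (-2354 - 171498)*(406241 + 318552) = -173852*724793 = -126006712636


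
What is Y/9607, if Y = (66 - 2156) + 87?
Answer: -2003/9607 ≈ -0.20849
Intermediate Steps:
Y = -2003 (Y = -2090 + 87 = -2003)
Y/9607 = -2003/9607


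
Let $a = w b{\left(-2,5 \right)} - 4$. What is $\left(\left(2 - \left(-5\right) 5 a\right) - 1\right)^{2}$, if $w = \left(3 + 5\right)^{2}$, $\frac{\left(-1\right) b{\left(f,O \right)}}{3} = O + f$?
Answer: $210221001$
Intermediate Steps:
$b{\left(f,O \right)} = - 3 O - 3 f$ ($b{\left(f,O \right)} = - 3 \left(O + f\right) = - 3 O - 3 f$)
$w = 64$ ($w = 8^{2} = 64$)
$a = -580$ ($a = 64 \left(\left(-3\right) 5 - -6\right) - 4 = 64 \left(-15 + 6\right) - 4 = 64 \left(-9\right) - 4 = -576 - 4 = -580$)
$\left(\left(2 - \left(-5\right) 5 a\right) - 1\right)^{2} = \left(\left(2 - \left(-5\right) 5 \left(-580\right)\right) - 1\right)^{2} = \left(\left(2 - \left(-25\right) \left(-580\right)\right) - 1\right)^{2} = \left(\left(2 - 14500\right) - 1\right)^{2} = \left(-14498 - 1\right)^{2} = \left(-14499\right)^{2} = 210221001$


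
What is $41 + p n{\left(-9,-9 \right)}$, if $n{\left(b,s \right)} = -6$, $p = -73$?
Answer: $479$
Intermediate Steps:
$41 + p n{\left(-9,-9 \right)} = 41 - -438 = 41 + 438 = 479$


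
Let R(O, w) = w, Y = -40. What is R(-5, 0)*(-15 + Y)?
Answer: 0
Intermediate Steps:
R(-5, 0)*(-15 + Y) = 0*(-15 - 40) = 0*(-55) = 0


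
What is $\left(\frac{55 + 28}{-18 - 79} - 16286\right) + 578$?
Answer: $- \frac{1523759}{97} \approx -15709.0$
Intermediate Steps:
$\left(\frac{55 + 28}{-18 - 79} - 16286\right) + 578 = \left(\frac{1}{-97} \cdot 83 - 16286\right) + 578 = \left(\left(- \frac{1}{97}\right) 83 - 16286\right) + 578 = \left(- \frac{83}{97} - 16286\right) + 578 = - \frac{1579825}{97} + 578 = - \frac{1523759}{97}$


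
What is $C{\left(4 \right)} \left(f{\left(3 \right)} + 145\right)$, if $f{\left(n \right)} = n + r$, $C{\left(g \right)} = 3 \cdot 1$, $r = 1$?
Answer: $447$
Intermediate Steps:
$C{\left(g \right)} = 3$
$f{\left(n \right)} = 1 + n$ ($f{\left(n \right)} = n + 1 = 1 + n$)
$C{\left(4 \right)} \left(f{\left(3 \right)} + 145\right) = 3 \left(\left(1 + 3\right) + 145\right) = 3 \left(4 + 145\right) = 3 \cdot 149 = 447$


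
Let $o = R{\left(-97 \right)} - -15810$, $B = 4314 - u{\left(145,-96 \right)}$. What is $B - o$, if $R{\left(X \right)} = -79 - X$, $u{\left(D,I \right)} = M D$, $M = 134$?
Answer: $-30944$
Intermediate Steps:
$u{\left(D,I \right)} = 134 D$
$B = -15116$ ($B = 4314 - 134 \cdot 145 = 4314 - 19430 = -15116$)
$o = 15828$ ($o = \left(-79 - -97\right) - -15810 = \left(-79 + 97\right) + 15810 = 18 + 15810 = 15828$)
$B - o = -15116 - 15828 = -30944$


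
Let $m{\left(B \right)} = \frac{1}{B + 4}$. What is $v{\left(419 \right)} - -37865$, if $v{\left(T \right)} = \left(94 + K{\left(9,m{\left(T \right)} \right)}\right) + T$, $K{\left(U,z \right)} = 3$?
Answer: $38381$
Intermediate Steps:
$m{\left(B \right)} = \frac{1}{4 + B}$
$v{\left(T \right)} = 97 + T$ ($v{\left(T \right)} = \left(94 + 3\right) + T = 97 + T$)
$v{\left(419 \right)} - -37865 = \left(97 + 419\right) - -37865 = 516 + 37865 = 38381$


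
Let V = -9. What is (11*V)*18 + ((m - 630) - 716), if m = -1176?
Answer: -4304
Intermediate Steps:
(11*V)*18 + ((m - 630) - 716) = (11*(-9))*18 + ((-1176 - 630) - 716) = -99*18 + (-1806 - 716) = -1782 - 2522 = -4304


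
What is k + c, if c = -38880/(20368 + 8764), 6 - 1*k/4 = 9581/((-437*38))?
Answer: 1510149662/60470749 ≈ 24.973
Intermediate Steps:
k = 218434/8303 (k = 24 - 38324/((-437*38)) = 24 - 38324/(-16606) = 24 - 38324*(-1)/16606 = 24 - 4*(-9581/16606) = 24 + 19162/8303 = 218434/8303 ≈ 26.308)
c = -9720/7283 (c = -38880/29132 = -38880*1/29132 = -9720/7283 ≈ -1.3346)
k + c = 218434/8303 - 9720/7283 = 1510149662/60470749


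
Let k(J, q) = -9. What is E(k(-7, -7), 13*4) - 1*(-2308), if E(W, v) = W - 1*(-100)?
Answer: 2399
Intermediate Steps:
E(W, v) = 100 + W (E(W, v) = W + 100 = 100 + W)
E(k(-7, -7), 13*4) - 1*(-2308) = (100 - 9) - 1*(-2308) = 91 + 2308 = 2399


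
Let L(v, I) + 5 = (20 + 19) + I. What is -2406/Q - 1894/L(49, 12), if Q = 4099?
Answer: -3937091/94277 ≈ -41.761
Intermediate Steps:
L(v, I) = 34 + I (L(v, I) = -5 + ((20 + 19) + I) = -5 + (39 + I) = 34 + I)
-2406/Q - 1894/L(49, 12) = -2406/4099 - 1894/(34 + 12) = -2406*1/4099 - 1894/46 = -2406/4099 - 1894*1/46 = -2406/4099 - 947/23 = -3937091/94277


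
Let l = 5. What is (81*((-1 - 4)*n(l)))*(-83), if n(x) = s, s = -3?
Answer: -100845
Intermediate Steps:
n(x) = -3
(81*((-1 - 4)*n(l)))*(-83) = (81*((-1 - 4)*(-3)))*(-83) = (81*(-5*(-3)))*(-83) = (81*15)*(-83) = 1215*(-83) = -100845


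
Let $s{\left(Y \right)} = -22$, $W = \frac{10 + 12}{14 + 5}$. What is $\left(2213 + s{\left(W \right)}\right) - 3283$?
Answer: $-1092$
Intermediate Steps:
$W = \frac{22}{19} \approx 1.1579$
$\left(2213 + s{\left(W \right)}\right) - 3283 = \left(2213 - 22\right) - 3283 = 2191 - 3283 = -1092$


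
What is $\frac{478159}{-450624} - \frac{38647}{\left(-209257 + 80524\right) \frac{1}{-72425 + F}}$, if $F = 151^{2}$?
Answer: $- \frac{96030744592091}{6445575488} \approx -14899.0$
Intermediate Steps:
$F = 22801$
$\frac{478159}{-450624} - \frac{38647}{\left(-209257 + 80524\right) \frac{1}{-72425 + F}} = \frac{478159}{-450624} - \frac{38647}{\left(-209257 + 80524\right) \frac{1}{-72425 + 22801}} = 478159 \left(- \frac{1}{450624}\right) - \frac{38647}{\left(-128733\right) \frac{1}{-49624}} = - \frac{478159}{450624} - \frac{38647}{\left(-128733\right) \left(- \frac{1}{49624}\right)} = - \frac{478159}{450624} - \frac{38647}{\frac{128733}{49624}} = - \frac{478159}{450624} - \frac{1917818728}{128733} = - \frac{96030744592091}{6445575488}$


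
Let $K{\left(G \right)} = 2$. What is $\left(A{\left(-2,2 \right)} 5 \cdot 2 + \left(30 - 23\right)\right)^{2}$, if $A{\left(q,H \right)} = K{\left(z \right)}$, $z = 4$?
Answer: $729$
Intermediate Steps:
$A{\left(q,H \right)} = 2$
$\left(A{\left(-2,2 \right)} 5 \cdot 2 + \left(30 - 23\right)\right)^{2} = \left(2 \cdot 5 \cdot 2 + \left(30 - 23\right)\right)^{2} = \left(10 \cdot 2 + 7\right)^{2} = \left(20 + 7\right)^{2} = 27^{2} = 729$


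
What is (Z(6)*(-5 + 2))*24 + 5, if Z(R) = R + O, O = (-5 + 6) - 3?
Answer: -283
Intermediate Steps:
O = -2 (O = 1 - 3 = -2)
Z(R) = -2 + R (Z(R) = R - 2 = -2 + R)
(Z(6)*(-5 + 2))*24 + 5 = ((-2 + 6)*(-5 + 2))*24 + 5 = (4*(-3))*24 + 5 = -12*24 + 5 = -288 + 5 = -283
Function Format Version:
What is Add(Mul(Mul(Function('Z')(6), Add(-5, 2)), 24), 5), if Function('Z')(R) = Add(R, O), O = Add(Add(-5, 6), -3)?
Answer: -283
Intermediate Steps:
O = -2 (O = Add(1, -3) = -2)
Function('Z')(R) = Add(-2, R) (Function('Z')(R) = Add(R, -2) = Add(-2, R))
Add(Mul(Mul(Function('Z')(6), Add(-5, 2)), 24), 5) = Add(Mul(Mul(Add(-2, 6), Add(-5, 2)), 24), 5) = Add(Mul(Mul(4, -3), 24), 5) = Add(Mul(-12, 24), 5) = Add(-288, 5) = -283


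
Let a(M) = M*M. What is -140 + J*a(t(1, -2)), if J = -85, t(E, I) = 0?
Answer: -140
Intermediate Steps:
a(M) = M²
-140 + J*a(t(1, -2)) = -140 - 85*0² = -140 - 85*0 = -140 + 0 = -140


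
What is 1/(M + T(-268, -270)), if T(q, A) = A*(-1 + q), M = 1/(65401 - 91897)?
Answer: 26496/1924404479 ≈ 1.3768e-5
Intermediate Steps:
M = -1/26496 (M = 1/(-26496) = -1/26496 ≈ -3.7742e-5)
1/(M + T(-268, -270)) = 1/(-1/26496 - 270*(-1 - 268)) = 1/(-1/26496 - 270*(-269)) = 1/(-1/26496 + 72630) = 1/(1924404479/26496) = 26496/1924404479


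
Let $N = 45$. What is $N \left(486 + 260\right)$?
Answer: $33570$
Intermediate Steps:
$N \left(486 + 260\right) = 45 \left(486 + 260\right) = 45 \cdot 746 = 33570$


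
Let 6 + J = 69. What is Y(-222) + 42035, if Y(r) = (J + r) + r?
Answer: 41654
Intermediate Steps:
J = 63 (J = -6 + 69 = 63)
Y(r) = 63 + 2*r (Y(r) = (63 + r) + r = 63 + 2*r)
Y(-222) + 42035 = (63 + 2*(-222)) + 42035 = (63 - 444) + 42035 = -381 + 42035 = 41654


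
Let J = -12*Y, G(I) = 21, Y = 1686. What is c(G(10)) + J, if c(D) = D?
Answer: -20211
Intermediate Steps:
J = -20232 (J = -12*1686 = -20232)
c(G(10)) + J = 21 - 20232 = -20211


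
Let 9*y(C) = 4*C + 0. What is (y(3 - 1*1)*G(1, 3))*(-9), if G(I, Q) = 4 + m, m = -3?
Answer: -8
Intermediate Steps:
G(I, Q) = 1 (G(I, Q) = 4 - 3 = 1)
y(C) = 4*C/9 (y(C) = (4*C + 0)/9 = (4*C)/9 = 4*C/9)
(y(3 - 1*1)*G(1, 3))*(-9) = ((4*(3 - 1*1)/9)*1)*(-9) = ((4*(3 - 1)/9)*1)*(-9) = (((4/9)*2)*1)*(-9) = ((8/9)*1)*(-9) = (8/9)*(-9) = -8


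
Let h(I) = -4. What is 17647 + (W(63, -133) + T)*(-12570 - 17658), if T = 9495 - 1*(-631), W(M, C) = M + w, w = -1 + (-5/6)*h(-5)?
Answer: -308045977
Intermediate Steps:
w = 7/3 (w = -1 - 5/6*(-4) = -1 - 5*⅙*(-4) = -1 - ⅚*(-4) = -1 + 10/3 = 7/3 ≈ 2.3333)
W(M, C) = 7/3 + M (W(M, C) = M + 7/3 = 7/3 + M)
T = 10126 (T = 9495 + 631 = 10126)
17647 + (W(63, -133) + T)*(-12570 - 17658) = 17647 + ((7/3 + 63) + 10126)*(-12570 - 17658) = 17647 + (196/3 + 10126)*(-30228) = 17647 + (30574/3)*(-30228) = 17647 - 308063624 = -308045977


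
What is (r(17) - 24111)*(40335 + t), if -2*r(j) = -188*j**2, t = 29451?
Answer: 213196230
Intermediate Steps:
r(j) = 94*j**2 (r(j) = -(-94)*j**2 = 94*j**2)
(r(17) - 24111)*(40335 + t) = (94*17**2 - 24111)*(40335 + 29451) = (94*289 - 24111)*69786 = (27166 - 24111)*69786 = 3055*69786 = 213196230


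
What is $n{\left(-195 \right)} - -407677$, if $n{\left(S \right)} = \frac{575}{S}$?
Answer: $\frac{15899288}{39} \approx 4.0767 \cdot 10^{5}$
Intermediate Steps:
$n{\left(-195 \right)} - -407677 = \frac{575}{-195} - -407677 = 575 \left(- \frac{1}{195}\right) + 407677 = - \frac{115}{39} + 407677 = \frac{15899288}{39}$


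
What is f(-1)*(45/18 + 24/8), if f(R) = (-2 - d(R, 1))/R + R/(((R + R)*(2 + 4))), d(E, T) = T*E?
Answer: 143/24 ≈ 5.9583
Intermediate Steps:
d(E, T) = E*T
f(R) = 1/12 + (-2 - R)/R (f(R) = (-2 - R)/R + R/(((R + R)*(2 + 4))) = (-2 - R)/R + R/(((2*R)*6)) = (-2 - R)/R + R/((12*R)) = (-2 - R)/R + R*(1/(12*R)) = (-2 - R)/R + 1/12 = 1/12 + (-2 - R)/R)
f(-1)*(45/18 + 24/8) = (-11/12 - 2/(-1))*(45/18 + 24/8) = (-11/12 - 2*(-1))*(45*(1/18) + 24*(⅛)) = (-11/12 + 2)*(5/2 + 3) = (13/12)*(11/2) = 143/24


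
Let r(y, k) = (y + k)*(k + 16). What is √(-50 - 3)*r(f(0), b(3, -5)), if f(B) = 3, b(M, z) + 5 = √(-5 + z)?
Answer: -9*√530 - 32*I*√53 ≈ -207.2 - 232.96*I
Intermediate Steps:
b(M, z) = -5 + √(-5 + z)
r(y, k) = (16 + k)*(k + y) (r(y, k) = (k + y)*(16 + k) = (16 + k)*(k + y))
√(-50 - 3)*r(f(0), b(3, -5)) = √(-50 - 3)*((-5 + √(-5 - 5))² + 16*(-5 + √(-5 - 5)) + 16*3 + (-5 + √(-5 - 5))*3) = √(-53)*((-5 + √(-10))² + 16*(-5 + √(-10)) + 48 + (-5 + √(-10))*3) = (I*√53)*((-5 + I*√10)² + 16*(-5 + I*√10) + 48 + (-5 + I*√10)*3) = (I*√53)*((-5 + I*√10)² + (-80 + 16*I*√10) + 48 + (-15 + 3*I*√10)) = (I*√53)*(-47 + (-5 + I*√10)² + 19*I*√10) = I*√53*(-47 + (-5 + I*√10)² + 19*I*√10)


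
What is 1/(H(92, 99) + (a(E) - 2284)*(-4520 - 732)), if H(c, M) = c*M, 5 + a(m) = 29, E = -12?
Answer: 1/11878628 ≈ 8.4185e-8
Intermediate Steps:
a(m) = 24 (a(m) = -5 + 29 = 24)
H(c, M) = M*c
1/(H(92, 99) + (a(E) - 2284)*(-4520 - 732)) = 1/(99*92 + (24 - 2284)*(-4520 - 732)) = 1/(9108 - 2260*(-5252)) = 1/(9108 + 11869520) = 1/11878628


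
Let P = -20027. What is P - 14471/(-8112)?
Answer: -162444553/8112 ≈ -20025.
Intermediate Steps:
P - 14471/(-8112) = -20027 - 14471/(-8112) = -20027 - 14471*(-1)/8112 = -20027 - 1*(-14471/8112) = -20027 + 14471/8112 = -162444553/8112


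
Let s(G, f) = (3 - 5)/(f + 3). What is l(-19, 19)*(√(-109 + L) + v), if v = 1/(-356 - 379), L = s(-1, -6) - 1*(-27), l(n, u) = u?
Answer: -19/735 + 38*I*√183/3 ≈ -0.02585 + 171.35*I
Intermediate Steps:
s(G, f) = -2/(3 + f)
L = 83/3 (L = -2/(3 - 6) - 1*(-27) = -2/(-3) + 27 = -2*(-⅓) + 27 = ⅔ + 27 = 83/3 ≈ 27.667)
v = -1/735 (v = 1/(-735) = -1/735 ≈ -0.0013605)
l(-19, 19)*(√(-109 + L) + v) = 19*(√(-109 + 83/3) - 1/735) = 19*(√(-244/3) - 1/735) = 19*(2*I*√183/3 - 1/735) = 19*(-1/735 + 2*I*√183/3) = -19/735 + 38*I*√183/3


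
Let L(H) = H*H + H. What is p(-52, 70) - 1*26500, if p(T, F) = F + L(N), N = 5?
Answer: -26400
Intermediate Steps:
L(H) = H + H² (L(H) = H² + H = H + H²)
p(T, F) = 30 + F (p(T, F) = F + 5*(1 + 5) = F + 5*6 = F + 30 = 30 + F)
p(-52, 70) - 1*26500 = (30 + 70) - 1*26500 = 100 - 26500 = -26400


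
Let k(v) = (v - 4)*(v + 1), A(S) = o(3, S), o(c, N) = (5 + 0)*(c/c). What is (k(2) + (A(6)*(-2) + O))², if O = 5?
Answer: 121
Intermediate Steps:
o(c, N) = 5 (o(c, N) = 5*1 = 5)
A(S) = 5
k(v) = (1 + v)*(-4 + v) (k(v) = (-4 + v)*(1 + v) = (1 + v)*(-4 + v))
(k(2) + (A(6)*(-2) + O))² = ((-4 + 2² - 3*2) + (5*(-2) + 5))² = ((-4 + 4 - 6) + (-10 + 5))² = (-6 - 5)² = (-11)² = 121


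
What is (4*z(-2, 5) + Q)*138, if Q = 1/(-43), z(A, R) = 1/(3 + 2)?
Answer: 23046/215 ≈ 107.19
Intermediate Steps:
z(A, R) = ⅕ (z(A, R) = 1/5 = ⅕)
Q = -1/43 ≈ -0.023256
(4*z(-2, 5) + Q)*138 = (4*(⅕) - 1/43)*138 = (⅘ - 1/43)*138 = (167/215)*138 = 23046/215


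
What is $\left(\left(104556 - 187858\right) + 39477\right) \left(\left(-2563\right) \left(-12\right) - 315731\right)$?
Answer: $12489029375$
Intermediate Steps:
$\left(\left(104556 - 187858\right) + 39477\right) \left(\left(-2563\right) \left(-12\right) - 315731\right) = \left(-83302 + 39477\right) \left(30756 - 315731\right) = \left(-43825\right) \left(-284975\right) = 12489029375$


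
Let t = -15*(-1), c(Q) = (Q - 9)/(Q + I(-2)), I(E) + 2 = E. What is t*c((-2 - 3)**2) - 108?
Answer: -676/7 ≈ -96.571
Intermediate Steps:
I(E) = -2 + E
c(Q) = (-9 + Q)/(-4 + Q) (c(Q) = (Q - 9)/(Q + (-2 - 2)) = (-9 + Q)/(Q - 4) = (-9 + Q)/(-4 + Q))
t = 15
t*c((-2 - 3)**2) - 108 = 15*((-9 + (-2 - 3)**2)/(-4 + (-2 - 3)**2)) - 108 = 15*((-9 + (-5)**2)/(-4 + (-5)**2)) - 108 = 15*((-9 + 25)/(-4 + 25)) - 108 = 15*(16/21) - 108 = 80/7 - 108 = -676/7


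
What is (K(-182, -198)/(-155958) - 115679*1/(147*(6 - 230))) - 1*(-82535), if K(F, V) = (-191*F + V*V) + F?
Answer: 23548034136765/285299168 ≈ 82538.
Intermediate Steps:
K(F, V) = V² - 190*F (K(F, V) = (-191*F + V²) + F = (V² - 191*F) + F = V² - 190*F)
(K(-182, -198)/(-155958) - 115679*1/(147*(6 - 230))) - 1*(-82535) = (((-198)² - 190*(-182))/(-155958) - 115679*1/(147*(6 - 230))) - 1*(-82535) = ((39204 + 34580)*(-1/155958) - 115679/(147*(-224))) + 82535 = (73784*(-1/155958) - 115679/(-32928)) + 82535 = (-36892/77979 - 115679*(-1/32928)) + 82535 = (-36892/77979 + 115679/32928) + 82535 = 867305885/285299168 + 82535 = 23548034136765/285299168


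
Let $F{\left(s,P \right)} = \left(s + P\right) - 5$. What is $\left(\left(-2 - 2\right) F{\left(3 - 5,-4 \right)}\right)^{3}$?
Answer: $85184$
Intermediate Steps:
$F{\left(s,P \right)} = -5 + P + s$ ($F{\left(s,P \right)} = \left(P + s\right) - 5 = -5 + P + s$)
$\left(\left(-2 - 2\right) F{\left(3 - 5,-4 \right)}\right)^{3} = \left(\left(-2 - 2\right) \left(-5 - 4 + \left(3 - 5\right)\right)\right)^{3} = \left(- 4 \left(-5 - 4 - 2\right)\right)^{3} = \left(\left(-4\right) \left(-11\right)\right)^{3} = 44^{3} = 85184$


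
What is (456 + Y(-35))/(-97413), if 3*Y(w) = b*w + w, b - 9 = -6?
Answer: -1228/292239 ≈ -0.0042020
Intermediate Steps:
b = 3 (b = 9 - 6 = 3)
Y(w) = 4*w/3 (Y(w) = (3*w + w)/3 = (4*w)/3 = 4*w/3)
(456 + Y(-35))/(-97413) = (456 + (4/3)*(-35))/(-97413) = (456 - 140/3)*(-1/97413) = (1228/3)*(-1/97413) = -1228/292239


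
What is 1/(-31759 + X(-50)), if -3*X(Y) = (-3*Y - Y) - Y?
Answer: -3/95527 ≈ -3.1405e-5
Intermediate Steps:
X(Y) = 5*Y/3 (X(Y) = -((-3*Y - Y) - Y)/3 = -(-4*Y - Y)/3 = -(-5)*Y/3 = 5*Y/3)
1/(-31759 + X(-50)) = 1/(-31759 + (5/3)*(-50)) = 1/(-31759 - 250/3) = 1/(-95527/3) = -3/95527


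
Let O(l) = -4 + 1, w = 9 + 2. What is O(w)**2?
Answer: 9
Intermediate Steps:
w = 11
O(l) = -3
O(w)**2 = (-3)**2 = 9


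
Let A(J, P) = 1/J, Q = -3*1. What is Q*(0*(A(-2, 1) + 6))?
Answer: 0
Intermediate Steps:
Q = -3
Q*(0*(A(-2, 1) + 6)) = -0*(1/(-2) + 6) = -0*(-1/2 + 6) = -0*11/2 = -3*0 = 0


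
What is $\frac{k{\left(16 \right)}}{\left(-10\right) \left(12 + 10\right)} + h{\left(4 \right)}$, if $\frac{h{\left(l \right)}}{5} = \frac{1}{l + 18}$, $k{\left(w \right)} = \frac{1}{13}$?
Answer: $\frac{59}{260} \approx 0.22692$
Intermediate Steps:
$k{\left(w \right)} = \frac{1}{13}$
$h{\left(l \right)} = \frac{5}{18 + l}$ ($h{\left(l \right)} = \frac{5}{l + 18} = \frac{5}{18 + l}$)
$\frac{k{\left(16 \right)}}{\left(-10\right) \left(12 + 10\right)} + h{\left(4 \right)} = \frac{1}{13 \left(- 10 \left(12 + 10\right)\right)} + \frac{5}{18 + 4} = \frac{1}{13 \left(\left(-10\right) 22\right)} + \frac{5}{22} = \frac{1}{13 \left(-220\right)} + 5 \cdot \frac{1}{22} = \frac{1}{13} \left(- \frac{1}{220}\right) + \frac{5}{22} = - \frac{1}{2860} + \frac{5}{22} = \frac{59}{260}$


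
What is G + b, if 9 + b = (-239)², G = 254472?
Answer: 311584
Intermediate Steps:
b = 57112 (b = -9 + (-239)² = -9 + 57121 = 57112)
G + b = 254472 + 57112 = 311584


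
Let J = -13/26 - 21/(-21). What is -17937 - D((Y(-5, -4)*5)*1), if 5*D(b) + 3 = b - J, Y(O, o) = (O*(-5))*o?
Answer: -178363/10 ≈ -17836.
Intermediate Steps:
Y(O, o) = -5*O*o (Y(O, o) = (-5*O)*o = -5*O*o)
J = 1/2 (J = -13*1/26 - 21*(-1/21) = -1/2 + 1 = 1/2 ≈ 0.50000)
D(b) = -7/10 + b/5 (D(b) = -3/5 + (b - 1*1/2)/5 = -3/5 + (b - 1/2)/5 = -3/5 + (-1/2 + b)/5 = -3/5 + (-1/10 + b/5) = -7/10 + b/5)
-17937 - D((Y(-5, -4)*5)*1) = -17937 - (-7/10 + ((-5*(-5)*(-4)*5)*1)/5) = -17937 - (-7/10 + (-100*5*1)/5) = -17937 - (-7/10 + (-500*1)/5) = -17937 - (-7/10 + (1/5)*(-500)) = -17937 - (-7/10 - 100) = -17937 - 1*(-1007/10) = -17937 + 1007/10 = -178363/10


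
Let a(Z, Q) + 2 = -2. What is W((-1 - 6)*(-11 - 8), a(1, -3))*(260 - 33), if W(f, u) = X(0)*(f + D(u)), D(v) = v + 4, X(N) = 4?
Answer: 120764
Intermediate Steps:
a(Z, Q) = -4 (a(Z, Q) = -2 - 2 = -4)
D(v) = 4 + v
W(f, u) = 16 + 4*f + 4*u (W(f, u) = 4*(f + (4 + u)) = 4*(4 + f + u) = 16 + 4*f + 4*u)
W((-1 - 6)*(-11 - 8), a(1, -3))*(260 - 33) = (16 + 4*((-1 - 6)*(-11 - 8)) + 4*(-4))*(260 - 33) = (16 + 4*(-7*(-19)) - 16)*227 = (16 + 4*133 - 16)*227 = (16 + 532 - 16)*227 = 532*227 = 120764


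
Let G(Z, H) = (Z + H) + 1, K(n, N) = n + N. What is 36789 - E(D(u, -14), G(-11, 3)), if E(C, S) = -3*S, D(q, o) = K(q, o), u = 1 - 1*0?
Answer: 36768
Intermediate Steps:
u = 1 (u = 1 + 0 = 1)
K(n, N) = N + n
D(q, o) = o + q
G(Z, H) = 1 + H + Z (G(Z, H) = (H + Z) + 1 = 1 + H + Z)
36789 - E(D(u, -14), G(-11, 3)) = 36789 - (-3)*(1 + 3 - 11) = 36789 - (-3)*(-7) = 36789 - 1*21 = 36789 - 21 = 36768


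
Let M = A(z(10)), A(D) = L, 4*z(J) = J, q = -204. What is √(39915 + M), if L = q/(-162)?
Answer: √3233217/9 ≈ 199.79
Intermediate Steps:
z(J) = J/4
L = 34/27 (L = -204/(-162) = -204*(-1/162) = 34/27 ≈ 1.2593)
A(D) = 34/27
M = 34/27 ≈ 1.2593
√(39915 + M) = √(39915 + 34/27) = √(1077739/27) = √3233217/9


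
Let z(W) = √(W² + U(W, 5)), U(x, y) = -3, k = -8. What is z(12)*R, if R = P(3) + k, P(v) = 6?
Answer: -2*√141 ≈ -23.749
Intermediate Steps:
R = -2 (R = 6 - 8 = -2)
z(W) = √(-3 + W²) (z(W) = √(W² - 3) = √(-3 + W²))
z(12)*R = √(-3 + 12²)*(-2) = √(-3 + 144)*(-2) = √141*(-2) = -2*√141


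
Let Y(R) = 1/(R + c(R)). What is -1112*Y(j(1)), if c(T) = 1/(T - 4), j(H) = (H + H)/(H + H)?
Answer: -1668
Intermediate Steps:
j(H) = 1 (j(H) = (2*H)/((2*H)) = (2*H)*(1/(2*H)) = 1)
c(T) = 1/(-4 + T)
Y(R) = 1/(R + 1/(-4 + R))
-1112*Y(j(1)) = -1112*(-4 + 1)/(1 + 1*(-4 + 1)) = -1112*(-3)/(1 + 1*(-3)) = -1112*(-3)/(1 - 3) = -1112*(-3)/(-2) = -(-556)*(-3) = -1112*3/2 = -1668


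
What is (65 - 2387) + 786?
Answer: -1536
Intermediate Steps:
(65 - 2387) + 786 = -2322 + 786 = -1536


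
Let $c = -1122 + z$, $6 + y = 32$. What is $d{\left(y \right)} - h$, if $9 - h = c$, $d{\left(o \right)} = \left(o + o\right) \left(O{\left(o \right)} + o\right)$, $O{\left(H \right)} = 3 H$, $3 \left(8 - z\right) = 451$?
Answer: $\frac{12404}{3} \approx 4134.7$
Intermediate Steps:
$z = - \frac{427}{3}$ ($z = 8 - \frac{451}{3} = - \frac{427}{3} \approx -142.33$)
$y = 26$ ($y = -6 + 32 = 26$)
$d{\left(o \right)} = 8 o^{2}$ ($d{\left(o \right)} = \left(o + o\right) \left(3 o + o\right) = 2 o 4 o = 8 o^{2}$)
$c = - \frac{3793}{3}$ ($c = -1122 - \frac{427}{3} = - \frac{3793}{3} \approx -1264.3$)
$h = \frac{3820}{3}$ ($h = 9 - - \frac{3793}{3} = 9 + \frac{3793}{3} = \frac{3820}{3} \approx 1273.3$)
$d{\left(y \right)} - h = 8 \cdot 26^{2} - \frac{3820}{3} = 8 \cdot 676 - \frac{3820}{3} = 5408 - \frac{3820}{3} = \frac{12404}{3}$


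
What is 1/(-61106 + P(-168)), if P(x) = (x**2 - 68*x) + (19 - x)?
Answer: -1/21271 ≈ -4.7012e-5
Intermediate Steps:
P(x) = 19 + x**2 - 69*x
1/(-61106 + P(-168)) = 1/(-61106 + (19 + (-168)**2 - 69*(-168))) = 1/(-61106 + (19 + 28224 + 11592)) = 1/(-61106 + 39835) = 1/(-21271) = -1/21271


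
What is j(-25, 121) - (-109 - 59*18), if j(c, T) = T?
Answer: 1292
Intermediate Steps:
j(-25, 121) - (-109 - 59*18) = 121 - (-109 - 59*18) = 121 - (-109 - 1062) = 121 - 1*(-1171) = 121 + 1171 = 1292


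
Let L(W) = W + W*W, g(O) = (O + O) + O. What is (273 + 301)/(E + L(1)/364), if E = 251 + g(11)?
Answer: 104468/51689 ≈ 2.0211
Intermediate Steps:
g(O) = 3*O (g(O) = 2*O + O = 3*O)
L(W) = W + W²
E = 284 (E = 251 + 3*11 = 251 + 33 = 284)
(273 + 301)/(E + L(1)/364) = (273 + 301)/(284 + (1*(1 + 1))/364) = 574/(284 + (1*2)*(1/364)) = 574/(284 + 2*(1/364)) = 574/(284 + 1/182) = 574/(51689/182) = 574*(182/51689) = 104468/51689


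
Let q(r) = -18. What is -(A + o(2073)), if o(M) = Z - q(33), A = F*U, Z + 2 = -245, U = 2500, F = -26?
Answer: 65229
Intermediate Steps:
Z = -247 (Z = -2 - 245 = -247)
A = -65000 (A = -26*2500 = -65000)
o(M) = -229 (o(M) = -247 - 1*(-18) = -247 + 18 = -229)
-(A + o(2073)) = -(-65000 - 229) = -1*(-65229) = 65229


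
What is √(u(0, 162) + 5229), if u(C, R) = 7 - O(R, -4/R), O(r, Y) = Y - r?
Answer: 2*√109310/9 ≈ 73.471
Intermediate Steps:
u(C, R) = 7 + R + 4/R (u(C, R) = 7 - (-4/R - R) = 7 - (-R - 4/R) = 7 + (R + 4/R) = 7 + R + 4/R)
√(u(0, 162) + 5229) = √((7 + 162 + 4/162) + 5229) = √((7 + 162 + 4*(1/162)) + 5229) = √((7 + 162 + 2/81) + 5229) = √(13691/81 + 5229) = √(437240/81) = 2*√109310/9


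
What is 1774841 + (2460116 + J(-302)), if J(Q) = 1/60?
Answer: 254097421/60 ≈ 4.2350e+6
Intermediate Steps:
J(Q) = 1/60
1774841 + (2460116 + J(-302)) = 1774841 + (2460116 + 1/60) = 1774841 + 147606961/60 = 254097421/60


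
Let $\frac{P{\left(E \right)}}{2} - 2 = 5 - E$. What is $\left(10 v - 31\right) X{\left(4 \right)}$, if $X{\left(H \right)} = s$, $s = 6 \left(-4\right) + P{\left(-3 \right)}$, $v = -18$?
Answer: $844$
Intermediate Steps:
$P{\left(E \right)} = 14 - 2 E$ ($P{\left(E \right)} = 4 + 2 \left(5 - E\right) = 4 - \left(-10 + 2 E\right) = 14 - 2 E$)
$s = -4$ ($s = 6 \left(-4\right) + \left(14 - -6\right) = -24 + \left(14 + 6\right) = -24 + 20 = -4$)
$X{\left(H \right)} = -4$
$\left(10 v - 31\right) X{\left(4 \right)} = \left(10 \left(-18\right) - 31\right) \left(-4\right) = \left(-180 - 31\right) \left(-4\right) = \left(-211\right) \left(-4\right) = 844$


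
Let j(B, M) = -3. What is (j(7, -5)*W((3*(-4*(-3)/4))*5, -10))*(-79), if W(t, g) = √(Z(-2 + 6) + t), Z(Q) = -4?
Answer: 237*√41 ≈ 1517.5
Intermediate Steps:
W(t, g) = √(-4 + t)
(j(7, -5)*W((3*(-4*(-3)/4))*5, -10))*(-79) = -3*√(-4 + (3*(-4*(-3)/4))*5)*(-79) = -3*√(-4 + (3*(12*(¼)))*5)*(-79) = -3*√(-4 + (3*3)*5)*(-79) = -3*√(-4 + 9*5)*(-79) = -3*√(-4 + 45)*(-79) = -3*√41*(-79) = 237*√41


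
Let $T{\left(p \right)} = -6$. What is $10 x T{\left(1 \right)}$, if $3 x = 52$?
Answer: $-1040$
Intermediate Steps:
$x = \frac{52}{3}$ ($x = \frac{1}{3} \cdot 52 = \frac{52}{3} \approx 17.333$)
$10 x T{\left(1 \right)} = 10 \cdot \frac{52}{3} \left(-6\right) = \frac{520}{3} \left(-6\right) = -1040$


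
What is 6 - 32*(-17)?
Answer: 550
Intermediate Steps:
6 - 32*(-17) = 6 + 544 = 550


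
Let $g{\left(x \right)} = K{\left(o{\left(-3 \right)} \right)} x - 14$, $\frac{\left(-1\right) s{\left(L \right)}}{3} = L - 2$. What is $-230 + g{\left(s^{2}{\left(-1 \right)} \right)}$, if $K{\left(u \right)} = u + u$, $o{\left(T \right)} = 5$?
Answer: $566$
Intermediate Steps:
$K{\left(u \right)} = 2 u$
$s{\left(L \right)} = 6 - 3 L$ ($s{\left(L \right)} = - 3 \left(L - 2\right) = - 3 \left(-2 + L\right) = 6 - 3 L$)
$g{\left(x \right)} = -14 + 10 x$ ($g{\left(x \right)} = 2 \cdot 5 x - 14 = 10 x - 14 = -14 + 10 x$)
$-230 + g{\left(s^{2}{\left(-1 \right)} \right)} = -230 - \left(14 - 10 \left(6 - -3\right)^{2}\right) = -230 - \left(14 - 10 \left(6 + 3\right)^{2}\right) = -230 - \left(14 - 10 \cdot 9^{2}\right) = -230 + \left(-14 + 10 \cdot 81\right) = -230 + \left(-14 + 810\right) = -230 + 796 = 566$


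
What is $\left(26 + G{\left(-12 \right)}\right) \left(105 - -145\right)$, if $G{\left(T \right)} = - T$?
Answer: $9500$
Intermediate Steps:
$\left(26 + G{\left(-12 \right)}\right) \left(105 - -145\right) = \left(26 - -12\right) \left(105 - -145\right) = \left(26 + 12\right) \left(105 + 145\right) = 38 \cdot 250 = 9500$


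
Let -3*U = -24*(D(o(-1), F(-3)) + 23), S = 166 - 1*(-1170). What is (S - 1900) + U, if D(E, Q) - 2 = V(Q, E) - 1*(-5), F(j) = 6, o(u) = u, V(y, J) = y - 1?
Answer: -284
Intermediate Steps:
V(y, J) = -1 + y
S = 1336 (S = 166 + 1170 = 1336)
D(E, Q) = 6 + Q (D(E, Q) = 2 + ((-1 + Q) - 1*(-5)) = 2 + ((-1 + Q) + 5) = 2 + (4 + Q) = 6 + Q)
U = 280 (U = -(-8)*((6 + 6) + 23) = -(-8)*(12 + 23) = -(-8)*35 = -⅓*(-840) = 280)
(S - 1900) + U = (1336 - 1900) + 280 = -564 + 280 = -284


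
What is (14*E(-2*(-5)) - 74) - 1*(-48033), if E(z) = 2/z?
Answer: 239809/5 ≈ 47962.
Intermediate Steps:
(14*E(-2*(-5)) - 74) - 1*(-48033) = (14*(2/((-2*(-5)))) - 74) - 1*(-48033) = (14*(2/10) - 74) + 48033 = (14*(2*(⅒)) - 74) + 48033 = (14*(⅕) - 74) + 48033 = (14/5 - 74) + 48033 = -356/5 + 48033 = 239809/5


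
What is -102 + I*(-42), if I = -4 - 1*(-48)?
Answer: -1950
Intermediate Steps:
I = 44 (I = -4 + 48 = 44)
-102 + I*(-42) = -102 + 44*(-42) = -102 - 1848 = -1950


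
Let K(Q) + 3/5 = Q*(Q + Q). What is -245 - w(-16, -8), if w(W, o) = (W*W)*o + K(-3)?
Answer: 8928/5 ≈ 1785.6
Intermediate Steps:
K(Q) = -⅗ + 2*Q² (K(Q) = -⅗ + Q*(Q + Q) = -⅗ + Q*(2*Q) = -⅗ + 2*Q²)
w(W, o) = 87/5 + o*W² (w(W, o) = (W*W)*o + (-⅗ + 2*(-3)²) = W²*o + (-⅗ + 2*9) = o*W² + (-⅗ + 18) = o*W² + 87/5 = 87/5 + o*W²)
-245 - w(-16, -8) = -245 - (87/5 - 8*(-16)²) = -245 - (87/5 - 8*256) = -245 - (87/5 - 2048) = -245 - 1*(-10153/5) = -245 + 10153/5 = 8928/5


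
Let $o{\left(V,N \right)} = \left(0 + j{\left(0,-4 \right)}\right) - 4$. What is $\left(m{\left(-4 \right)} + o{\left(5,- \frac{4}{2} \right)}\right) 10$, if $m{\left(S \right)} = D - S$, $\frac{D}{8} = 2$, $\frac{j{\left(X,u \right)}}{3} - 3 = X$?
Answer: $250$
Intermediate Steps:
$j{\left(X,u \right)} = 9 + 3 X$
$D = 16$ ($D = 8 \cdot 2 = 16$)
$m{\left(S \right)} = 16 - S$
$o{\left(V,N \right)} = 5$ ($o{\left(V,N \right)} = \left(0 + \left(9 + 3 \cdot 0\right)\right) - 4 = \left(0 + \left(9 + 0\right)\right) - 4 = \left(0 + 9\right) - 4 = 9 - 4 = 5$)
$\left(m{\left(-4 \right)} + o{\left(5,- \frac{4}{2} \right)}\right) 10 = \left(\left(16 - -4\right) + 5\right) 10 = \left(\left(16 + 4\right) + 5\right) 10 = \left(20 + 5\right) 10 = 25 \cdot 10 = 250$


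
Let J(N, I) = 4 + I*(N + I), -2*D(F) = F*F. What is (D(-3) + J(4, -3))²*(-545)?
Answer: -26705/4 ≈ -6676.3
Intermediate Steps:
D(F) = -F²/2 (D(F) = -F*F/2 = -F²/2)
J(N, I) = 4 + I*(I + N)
(D(-3) + J(4, -3))²*(-545) = (-½*(-3)² + (4 + (-3)² - 3*4))²*(-545) = (-½*9 + (4 + 9 - 12))²*(-545) = (-9/2 + 1)²*(-545) = (-7/2)²*(-545) = (49/4)*(-545) = -26705/4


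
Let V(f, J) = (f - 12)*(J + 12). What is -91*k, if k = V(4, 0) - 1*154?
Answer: 22750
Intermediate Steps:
V(f, J) = (-12 + f)*(12 + J)
k = -250 (k = (-144 - 12*0 + 12*4 + 0*4) - 1*154 = (-144 + 0 + 48 + 0) - 154 = -96 - 154 = -250)
-91*k = -91*(-250) = 22750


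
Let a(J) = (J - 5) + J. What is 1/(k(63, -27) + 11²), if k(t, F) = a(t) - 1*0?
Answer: 1/242 ≈ 0.0041322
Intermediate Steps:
a(J) = -5 + 2*J (a(J) = (-5 + J) + J = -5 + 2*J)
k(t, F) = -5 + 2*t (k(t, F) = (-5 + 2*t) - 1*0 = (-5 + 2*t) + 0 = -5 + 2*t)
1/(k(63, -27) + 11²) = 1/((-5 + 2*63) + 11²) = 1/((-5 + 126) + 121) = 1/(121 + 121) = 1/242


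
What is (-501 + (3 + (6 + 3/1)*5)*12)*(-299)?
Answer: -22425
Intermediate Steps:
(-501 + (3 + (6 + 3/1)*5)*12)*(-299) = (-501 + (3 + (6 + 3*1)*5)*12)*(-299) = (-501 + (3 + (6 + 3)*5)*12)*(-299) = (-501 + (3 + 9*5)*12)*(-299) = (-501 + (3 + 45)*12)*(-299) = (-501 + 48*12)*(-299) = (-501 + 576)*(-299) = 75*(-299) = -22425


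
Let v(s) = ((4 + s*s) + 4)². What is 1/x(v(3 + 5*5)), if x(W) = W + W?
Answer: 1/1254528 ≈ 7.9711e-7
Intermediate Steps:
v(s) = (8 + s²)² (v(s) = ((4 + s²) + 4)² = (8 + s²)²)
x(W) = 2*W
1/x(v(3 + 5*5)) = 1/(2*(8 + (3 + 5*5)²)²) = 1/(2*(8 + (3 + 25)²)²) = 1/(2*(8 + 28²)²) = 1/(2*(8 + 784)²) = 1/(2*792²) = 1/(2*627264) = 1/1254528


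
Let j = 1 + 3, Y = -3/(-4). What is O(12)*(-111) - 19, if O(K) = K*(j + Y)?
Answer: -6346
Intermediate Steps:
Y = ¾ (Y = -3*(-¼) = ¾ ≈ 0.75000)
j = 4
O(K) = 19*K/4 (O(K) = K*(4 + ¾) = K*(19/4) = 19*K/4)
O(12)*(-111) - 19 = ((19/4)*12)*(-111) - 19 = 57*(-111) - 19 = -6327 - 19 = -6346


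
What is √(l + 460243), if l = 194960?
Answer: √655203 ≈ 809.45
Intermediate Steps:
√(l + 460243) = √(194960 + 460243) = √655203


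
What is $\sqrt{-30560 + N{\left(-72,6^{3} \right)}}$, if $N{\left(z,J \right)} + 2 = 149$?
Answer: $i \sqrt{30413} \approx 174.39 i$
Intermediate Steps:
$N{\left(z,J \right)} = 147$ ($N{\left(z,J \right)} = -2 + 149 = 147$)
$\sqrt{-30560 + N{\left(-72,6^{3} \right)}} = \sqrt{-30560 + 147} = \sqrt{-30413} = i \sqrt{30413}$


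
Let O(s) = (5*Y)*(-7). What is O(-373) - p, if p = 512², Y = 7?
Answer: -262389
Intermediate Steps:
p = 262144
O(s) = -245 (O(s) = (5*7)*(-7) = 35*(-7) = -245)
O(-373) - p = -245 - 1*262144 = -245 - 262144 = -262389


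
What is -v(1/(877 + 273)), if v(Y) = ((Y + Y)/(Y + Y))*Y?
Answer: -1/1150 ≈ -0.00086956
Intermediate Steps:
v(Y) = Y (v(Y) = ((2*Y)/((2*Y)))*Y = ((2*Y)*(1/(2*Y)))*Y = 1*Y = Y)
-v(1/(877 + 273)) = -1/(877 + 273) = -1/1150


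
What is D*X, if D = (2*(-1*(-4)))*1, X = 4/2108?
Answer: 8/527 ≈ 0.015180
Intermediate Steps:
X = 1/527 (X = 4*(1/2108) = 1/527 ≈ 0.0018975)
D = 8 (D = (2*4)*1 = 8*1 = 8)
D*X = 8*(1/527) = 8/527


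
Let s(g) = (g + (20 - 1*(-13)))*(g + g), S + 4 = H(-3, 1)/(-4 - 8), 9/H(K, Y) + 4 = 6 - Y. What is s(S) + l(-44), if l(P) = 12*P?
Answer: -6371/8 ≈ -796.38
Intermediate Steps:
H(K, Y) = 9/(2 - Y) (H(K, Y) = 9/(-4 + (6 - Y)) = 9/(2 - Y))
S = -19/4 (S = -4 + (-9/(-2 + 1))/(-4 - 8) = -4 + (-9/(-1))/(-12) = -4 - (-3)*(-1)/4 = -4 - 1/12*9 = -4 - ¾ = -19/4 ≈ -4.7500)
s(g) = 2*g*(33 + g) (s(g) = (g + (20 + 13))*(2*g) = (g + 33)*(2*g) = (33 + g)*(2*g) = 2*g*(33 + g))
s(S) + l(-44) = 2*(-19/4)*(33 - 19/4) + 12*(-44) = 2*(-19/4)*(113/4) - 528 = -2147/8 - 528 = -6371/8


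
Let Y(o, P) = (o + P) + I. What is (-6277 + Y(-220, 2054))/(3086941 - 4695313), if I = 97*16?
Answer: 2891/1608372 ≈ 0.0017975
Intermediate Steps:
I = 1552
Y(o, P) = 1552 + P + o (Y(o, P) = (o + P) + 1552 = (P + o) + 1552 = 1552 + P + o)
(-6277 + Y(-220, 2054))/(3086941 - 4695313) = (-6277 + (1552 + 2054 - 220))/(3086941 - 4695313) = (-6277 + 3386)/(-1608372) = -2891*(-1/1608372) = 2891/1608372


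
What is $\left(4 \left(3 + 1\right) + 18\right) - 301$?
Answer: $-267$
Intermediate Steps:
$\left(4 \left(3 + 1\right) + 18\right) - 301 = \left(4 \cdot 4 + 18\right) - 301 = \left(16 + 18\right) - 301 = 34 - 301 = -267$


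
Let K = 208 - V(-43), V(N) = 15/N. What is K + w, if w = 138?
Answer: 14893/43 ≈ 346.35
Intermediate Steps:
K = 8959/43 (K = 208 - 15/(-43) = 208 - 15*(-1)/43 = 208 - 1*(-15/43) = 208 + 15/43 = 8959/43 ≈ 208.35)
K + w = 8959/43 + 138 = 14893/43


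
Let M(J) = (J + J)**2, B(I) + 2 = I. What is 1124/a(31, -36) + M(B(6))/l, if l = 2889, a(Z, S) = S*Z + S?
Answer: -88153/92448 ≈ -0.95354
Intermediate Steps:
a(Z, S) = S + S*Z
B(I) = -2 + I
M(J) = 4*J**2 (M(J) = (2*J)**2 = 4*J**2)
1124/a(31, -36) + M(B(6))/l = 1124/((-36*(1 + 31))) + (4*(-2 + 6)**2)/2889 = 1124/((-36*32)) + (4*4**2)*(1/2889) = 1124/(-1152) + (4*16)*(1/2889) = 1124*(-1/1152) + 64*(1/2889) = -281/288 + 64/2889 = -88153/92448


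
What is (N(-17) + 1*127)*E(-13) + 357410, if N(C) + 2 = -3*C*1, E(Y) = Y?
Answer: 355122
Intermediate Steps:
N(C) = -2 - 3*C (N(C) = -2 - 3*C*1 = -2 - 3*C)
(N(-17) + 1*127)*E(-13) + 357410 = ((-2 - 3*(-17)) + 1*127)*(-13) + 357410 = ((-2 + 51) + 127)*(-13) + 357410 = (49 + 127)*(-13) + 357410 = 176*(-13) + 357410 = -2288 + 357410 = 355122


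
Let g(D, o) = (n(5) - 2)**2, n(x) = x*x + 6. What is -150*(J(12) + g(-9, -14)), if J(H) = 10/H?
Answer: -126275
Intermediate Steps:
n(x) = 6 + x**2 (n(x) = x**2 + 6 = 6 + x**2)
g(D, o) = 841 (g(D, o) = ((6 + 5**2) - 2)**2 = ((6 + 25) - 2)**2 = (31 - 2)**2 = 29**2 = 841)
-150*(J(12) + g(-9, -14)) = -150*(10/12 + 841) = -150*(10*(1/12) + 841) = -150*(5/6 + 841) = -150*5051/6 = -126275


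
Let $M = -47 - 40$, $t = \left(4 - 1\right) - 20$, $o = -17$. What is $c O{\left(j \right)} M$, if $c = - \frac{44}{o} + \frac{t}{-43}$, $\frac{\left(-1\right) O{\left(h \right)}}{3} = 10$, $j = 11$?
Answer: $\frac{5692410}{731} \approx 7787.2$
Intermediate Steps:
$O{\left(h \right)} = -30$ ($O{\left(h \right)} = \left(-3\right) 10 = -30$)
$t = -17$ ($t = \left(4 - 1\right) - 20 = 3 - 20 = -17$)
$M = -87$ ($M = -47 - 40 = -87$)
$c = \frac{2181}{731}$ ($c = - \frac{44}{-17} - \frac{17}{-43} = \left(-44\right) \left(- \frac{1}{17}\right) - - \frac{17}{43} = \frac{44}{17} + \frac{17}{43} = \frac{2181}{731} \approx 2.9836$)
$c O{\left(j \right)} M = \frac{2181}{731} \left(-30\right) \left(-87\right) = \left(- \frac{65430}{731}\right) \left(-87\right) = \frac{5692410}{731}$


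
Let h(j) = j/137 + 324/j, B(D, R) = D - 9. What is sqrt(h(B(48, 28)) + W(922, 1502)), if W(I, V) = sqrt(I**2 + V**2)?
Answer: sqrt(27254643 + 6343922*sqrt(776522))/1781 ≈ 42.083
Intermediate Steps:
B(D, R) = -9 + D
h(j) = 324/j + j/137 (h(j) = j*(1/137) + 324/j = j/137 + 324/j = 324/j + j/137)
sqrt(h(B(48, 28)) + W(922, 1502)) = sqrt((324/(-9 + 48) + (-9 + 48)/137) + sqrt(922**2 + 1502**2)) = sqrt((324/39 + (1/137)*39) + sqrt(850084 + 2256004)) = sqrt((324*(1/39) + 39/137) + sqrt(3106088)) = sqrt((108/13 + 39/137) + 2*sqrt(776522)) = sqrt(15303/1781 + 2*sqrt(776522))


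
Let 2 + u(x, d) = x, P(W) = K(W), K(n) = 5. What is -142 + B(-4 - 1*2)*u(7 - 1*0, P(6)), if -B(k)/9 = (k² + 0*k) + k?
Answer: -1492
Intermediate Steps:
P(W) = 5
u(x, d) = -2 + x
B(k) = -9*k - 9*k² (B(k) = -9*((k² + 0*k) + k) = -9*((k² + 0) + k) = -9*(k² + k) = -9*(k + k²) = -9*k - 9*k²)
-142 + B(-4 - 1*2)*u(7 - 1*0, P(6)) = -142 + (-9*(-4 - 1*2)*(1 + (-4 - 1*2)))*(-2 + (7 - 1*0)) = -142 + (-9*(-4 - 2)*(1 + (-4 - 2)))*(-2 + (7 + 0)) = -142 + (-9*(-6)*(1 - 6))*(-2 + 7) = -142 - 9*(-6)*(-5)*5 = -142 - 270*5 = -142 - 1350 = -1492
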